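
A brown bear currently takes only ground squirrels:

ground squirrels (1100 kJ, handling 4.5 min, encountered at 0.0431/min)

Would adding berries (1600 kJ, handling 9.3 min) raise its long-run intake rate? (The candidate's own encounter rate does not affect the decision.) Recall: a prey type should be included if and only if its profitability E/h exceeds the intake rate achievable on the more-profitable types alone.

Yes

On ground squirrels alone, R = ΣλE/(1+Σλh) = 47.41/1.194 = 39.71 kJ/min.
berries: E/h = 1600/9.3 = 172 kJ/min.
Since 172 > R, including berries increases the long-run rate.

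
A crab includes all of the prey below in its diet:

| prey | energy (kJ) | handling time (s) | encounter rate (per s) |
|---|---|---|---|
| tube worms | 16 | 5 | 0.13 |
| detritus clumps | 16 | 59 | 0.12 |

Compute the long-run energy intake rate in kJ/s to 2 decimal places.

0.46 kJ/s

R = Σλ_iE_i / (1 + Σλ_ih_i)
Numerator: 0.13×16 + 0.12×16 = 4
Denominator: 1 + 0.13×5 + 0.12×59 = 8.73
R = 4/8.73 = 0.4582 kJ/s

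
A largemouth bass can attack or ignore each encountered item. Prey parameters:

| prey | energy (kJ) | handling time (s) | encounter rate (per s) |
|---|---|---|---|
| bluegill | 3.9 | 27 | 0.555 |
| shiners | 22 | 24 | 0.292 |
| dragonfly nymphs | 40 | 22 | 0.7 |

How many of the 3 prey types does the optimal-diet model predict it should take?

Rank by E/h (kJ/s): dragonfly nymphs 1.82, shiners 0.917, bluegill 0.144. Include each in turn until the next type's E/h falls below the running intake rate.
Rate on top 1: 1.707. shiners: 0.917 < 1.707 → exclude; stop.
Optimal diet: dragonfly nymphs — 1 of 3 types.

1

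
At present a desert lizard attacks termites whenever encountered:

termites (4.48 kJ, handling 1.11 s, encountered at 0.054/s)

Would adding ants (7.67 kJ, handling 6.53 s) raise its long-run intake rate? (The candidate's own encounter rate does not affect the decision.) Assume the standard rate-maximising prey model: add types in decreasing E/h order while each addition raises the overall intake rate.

Current rate: (0.054×4.48)/(1 + 0.054×1.11) = 0.2282 kJ/s.
Profitability of ants: 7.67/6.53 = 1.175 kJ/s.
1.175 > 0.2282, so adding ants raises the average — include it.

Yes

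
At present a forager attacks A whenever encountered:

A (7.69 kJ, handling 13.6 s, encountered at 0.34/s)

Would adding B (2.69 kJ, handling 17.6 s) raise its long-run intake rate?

Intake rate on the current diet: R = (0.34×7.69) / (1 + 0.34×13.6) = 2.615/5.624 = 0.4649 kJ/s.
Profitability of B: 2.69/17.6 = 0.1528 kJ/s.
Since 0.1528 < R, time spent handling B is better spent searching.

No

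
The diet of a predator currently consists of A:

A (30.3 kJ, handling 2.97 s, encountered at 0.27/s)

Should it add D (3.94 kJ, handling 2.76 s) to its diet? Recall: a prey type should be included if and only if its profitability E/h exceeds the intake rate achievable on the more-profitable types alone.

No

Current rate: (0.27×30.3)/(1 + 0.27×2.97) = 4.54 kJ/s.
D: E/h = 3.94/2.76 = 1.428 kJ/s.
Since 1.428 < R, time spent handling D is better spent searching.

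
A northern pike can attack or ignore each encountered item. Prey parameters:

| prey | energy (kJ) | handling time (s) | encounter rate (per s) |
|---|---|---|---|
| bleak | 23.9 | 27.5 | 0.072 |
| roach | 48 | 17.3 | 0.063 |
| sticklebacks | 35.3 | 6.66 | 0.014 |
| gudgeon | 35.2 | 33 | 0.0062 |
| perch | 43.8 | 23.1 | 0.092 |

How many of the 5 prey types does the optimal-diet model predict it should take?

3

Profitabilities (E/h, kJ/s): sticklebacks 5.3, roach 2.77, perch 1.9, gudgeon 1.07, bleak 0.869. Add prey in this order while the next type's profitability exceeds the intake rate on those already taken.
Rate on top 1: 0.4521. roach: 2.77 > 0.4521 → include.
Rate on top 2: 1.612. perch: 1.9 > 1.612 → include.
Rate on top 3: 1.752. gudgeon: 1.07 < 1.752 → exclude; stop.
Optimal diet: sticklebacks, roach, perch — 3 of 5 types.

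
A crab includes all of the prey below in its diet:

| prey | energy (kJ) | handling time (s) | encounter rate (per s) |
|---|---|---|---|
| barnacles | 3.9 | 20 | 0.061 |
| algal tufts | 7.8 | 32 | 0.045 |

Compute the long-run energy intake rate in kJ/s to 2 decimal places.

0.16 kJ/s

R = Σλ_iE_i / (1 + Σλ_ih_i)
Numerator: 0.061×3.9 + 0.045×7.8 = 0.5889
Denominator: 1 + 0.061×20 + 0.045×32 = 3.66
R = 0.5889/3.66 = 0.1609 kJ/s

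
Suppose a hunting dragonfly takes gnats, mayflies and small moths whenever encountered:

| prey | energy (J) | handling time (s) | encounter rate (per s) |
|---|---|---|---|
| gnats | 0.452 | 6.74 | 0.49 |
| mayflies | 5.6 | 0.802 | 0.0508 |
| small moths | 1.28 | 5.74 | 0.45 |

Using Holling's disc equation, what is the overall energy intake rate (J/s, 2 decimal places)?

R = Σλ_iE_i / (1 + Σλ_ih_i)
Numerator: 0.49×0.452 + 0.0508×5.6 + 0.45×1.28 = 1.082
Denominator: 1 + 0.49×6.74 + 0.0508×0.802 + 0.45×5.74 = 6.926
R = 1.082/6.926 = 0.1562 J/s

0.16 J/s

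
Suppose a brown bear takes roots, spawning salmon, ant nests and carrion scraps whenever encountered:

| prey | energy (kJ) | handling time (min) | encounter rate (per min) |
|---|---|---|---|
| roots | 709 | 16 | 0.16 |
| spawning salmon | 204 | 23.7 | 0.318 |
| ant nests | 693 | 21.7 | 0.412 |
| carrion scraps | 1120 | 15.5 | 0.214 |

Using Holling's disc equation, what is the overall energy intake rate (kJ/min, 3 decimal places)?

30.124 kJ/min

R = Σλ_iE_i / (1 + Σλ_ih_i)
Numerator: 0.16×709 + 0.318×204 + 0.412×693 + 0.214×1120 = 703.5
Denominator: 1 + 0.16×16 + 0.318×23.7 + 0.412×21.7 + 0.214×15.5 = 23.35
R = 703.5/23.35 = 30.12 kJ/min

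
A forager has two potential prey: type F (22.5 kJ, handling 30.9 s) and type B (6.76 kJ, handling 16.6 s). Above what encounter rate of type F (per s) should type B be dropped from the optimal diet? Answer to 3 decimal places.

0.041 per s

At the threshold, the rate on type F alone equals the profitability of type B: λ·22.5/(1 + λ·30.9) = 6.76/16.6 = 0.4072.
Rearranging, λ(22.5 − 0.4072×30.9) = 0.4072, so λ = 0.4072/9.917 = 0.04107 per s.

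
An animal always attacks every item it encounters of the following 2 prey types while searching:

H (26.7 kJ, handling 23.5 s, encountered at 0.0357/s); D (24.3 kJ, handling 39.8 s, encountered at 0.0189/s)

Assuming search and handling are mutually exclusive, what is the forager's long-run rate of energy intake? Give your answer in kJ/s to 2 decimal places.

R = (0.0357×26.7 + 0.0189×24.3) / (1 + 0.0357×23.5 + 0.0189×39.8) = 1.412/2.591 = 0.5451 kJ/s.

0.55 kJ/s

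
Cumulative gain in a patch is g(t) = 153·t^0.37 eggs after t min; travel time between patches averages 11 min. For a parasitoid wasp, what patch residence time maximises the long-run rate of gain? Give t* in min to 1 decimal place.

6.5 min

By the marginal value theorem, leave when the instantaneous gain rate g'(t) equals the habitat-wide average g(t)/(T + t).
g'(t) = 0.37·153·t^-0.63. Setting 0.37·153·t^-0.63 = 153·t^0.37/(11+t) gives 0.37(11+t) = t, so 0.63·t = 0.37×11.
t* = 0.37×11/0.63 = 6.46 min.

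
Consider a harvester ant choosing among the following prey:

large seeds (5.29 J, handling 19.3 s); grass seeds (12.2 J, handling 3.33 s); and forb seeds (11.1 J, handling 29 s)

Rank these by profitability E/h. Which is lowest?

large seeds

Profitability E/h (J/s): large seeds = 5.29/19.3 = 0.274, grass seeds = 12.2/3.33 = 3.66, forb seeds = 11.1/29 = 0.383.
Ranked: grass seeds > forb seeds > large seeds.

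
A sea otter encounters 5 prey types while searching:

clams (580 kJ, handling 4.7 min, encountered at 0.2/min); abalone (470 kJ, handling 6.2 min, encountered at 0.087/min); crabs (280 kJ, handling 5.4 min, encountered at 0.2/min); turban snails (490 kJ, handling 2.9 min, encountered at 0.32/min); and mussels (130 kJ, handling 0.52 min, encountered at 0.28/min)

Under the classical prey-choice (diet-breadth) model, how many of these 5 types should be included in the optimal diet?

Rank by E/h (kJ/min): mussels 250, turban snails 169, clams 123, abalone 75.8, crabs 51.9. Include each in turn until the next type's E/h falls below the running intake rate.
Rate on top 1: 31.77. turban snails: 169 > 31.77 → include.
Rate on top 2: 93.17. clams: 123 > 93.17 → include.
Rate on top 3: 102.6. abalone: 75.8 < 102.6 → exclude; stop.
Optimal diet: mussels, turban snails, clams — 3 of 5 types.

3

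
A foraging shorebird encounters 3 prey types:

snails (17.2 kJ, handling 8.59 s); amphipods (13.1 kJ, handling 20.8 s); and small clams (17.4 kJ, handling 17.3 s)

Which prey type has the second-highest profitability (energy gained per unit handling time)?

In descending order of E/h:
snails: 17.2/8.59 = 2 kJ/s
small clams: 17.4/17.3 = 1.01 kJ/s
amphipods: 13.1/20.8 = 0.63 kJ/s

small clams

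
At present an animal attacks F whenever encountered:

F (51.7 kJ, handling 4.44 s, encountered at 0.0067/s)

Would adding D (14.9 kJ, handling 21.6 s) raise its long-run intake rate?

Intake rate on the current diet: R = (0.0067×51.7) / (1 + 0.0067×4.44) = 0.3464/1.03 = 0.3364 kJ/s.
D: E/h = 14.9/21.6 = 0.6898 kJ/s.
0.6898 > 0.3364, so adding D raises the average — include it.

Yes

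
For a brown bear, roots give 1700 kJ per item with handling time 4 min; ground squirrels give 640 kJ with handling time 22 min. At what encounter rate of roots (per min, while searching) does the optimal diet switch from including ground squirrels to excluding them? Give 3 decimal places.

Drop ground squirrels once their profitability E₂/h₂ falls below the rate achievable on roots alone: E₂/h₂ = λE₁/(1 + λh₁).
Solve for λ: λE₁h₂ = E₂(1 + λh₁) → λ(E₁h₂ − E₂h₁) = E₂ → λ = E₂/(E₁h₂ − E₂h₁).
λ = 640/(1700×22 − 640×4) = 640/3.484e+04 = 0.01837 per min.

0.018 per min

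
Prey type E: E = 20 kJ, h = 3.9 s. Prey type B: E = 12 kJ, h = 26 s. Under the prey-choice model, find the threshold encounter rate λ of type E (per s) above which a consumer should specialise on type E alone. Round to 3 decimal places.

0.025 per s

At the threshold, the rate on type E alone equals the profitability of type B: λ·20/(1 + λ·3.9) = 12/26 = 0.4615.
Rearranging, λ(20 − 0.4615×3.9) = 0.4615, so λ = 0.4615/18.2 = 0.02536 per s.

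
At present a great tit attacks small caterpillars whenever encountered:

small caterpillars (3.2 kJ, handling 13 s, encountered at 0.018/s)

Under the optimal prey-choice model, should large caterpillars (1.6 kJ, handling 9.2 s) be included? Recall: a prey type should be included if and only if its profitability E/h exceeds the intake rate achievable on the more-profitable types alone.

Yes

Current rate: (0.018×3.2)/(1 + 0.018×13) = 0.04668 kJ/s.
Profitability of large caterpillars: 1.6/9.2 = 0.1739 kJ/s.
Since 0.1739 > R, including large caterpillars increases the long-run rate.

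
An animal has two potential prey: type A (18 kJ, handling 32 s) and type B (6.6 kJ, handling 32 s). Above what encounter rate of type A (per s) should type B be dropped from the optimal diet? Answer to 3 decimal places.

0.018 per s

At the threshold, the rate on type A alone equals the profitability of type B: λ·18/(1 + λ·32) = 6.6/32 = 0.2062.
Rearranging, λ(18 − 0.2062×32) = 0.2062, so λ = 0.2062/11.4 = 0.01809 per s.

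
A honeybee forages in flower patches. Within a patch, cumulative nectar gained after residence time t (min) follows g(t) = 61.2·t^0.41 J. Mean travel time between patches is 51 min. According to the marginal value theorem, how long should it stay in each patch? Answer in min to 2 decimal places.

35.44 min

Maximise g(t)/(T+t): set derivative to zero → g'(t)(T+t) = g(t).
g'(t) = 0.41·61.2·t^-0.59. Setting 0.41·61.2·t^-0.59 = 61.2·t^0.41/(51+t) gives 0.41(51+t) = t, so 0.59·t = 0.41×51.
t* = 0.41×51/0.59 = 35.44 min.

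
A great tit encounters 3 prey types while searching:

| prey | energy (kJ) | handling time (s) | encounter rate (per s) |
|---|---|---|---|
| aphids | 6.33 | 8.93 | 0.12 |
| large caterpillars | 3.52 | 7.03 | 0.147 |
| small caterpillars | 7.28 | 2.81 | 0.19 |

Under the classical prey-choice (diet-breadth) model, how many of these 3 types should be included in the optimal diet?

1

Rank by E/h (kJ/s): small caterpillars 2.59, aphids 0.709, large caterpillars 0.501. Include each in turn until the next type's E/h falls below the running intake rate.
Rate on top 1: 0.9018. aphids: 0.709 < 0.9018 → exclude; stop.
Optimal diet: small caterpillars — 1 of 3 types.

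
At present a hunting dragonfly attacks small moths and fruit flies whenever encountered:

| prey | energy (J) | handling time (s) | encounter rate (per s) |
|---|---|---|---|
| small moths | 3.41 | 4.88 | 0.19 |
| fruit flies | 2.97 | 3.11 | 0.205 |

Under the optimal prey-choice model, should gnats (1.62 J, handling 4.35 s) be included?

On small moths and fruit flies alone, R = ΣλE/(1+Σλh) = 1.257/2.565 = 0.49 J/s.
Profitability of gnats: 1.62/4.35 = 0.3724 J/s.
Since 0.3724 < R, time spent handling gnats is better spent searching.

No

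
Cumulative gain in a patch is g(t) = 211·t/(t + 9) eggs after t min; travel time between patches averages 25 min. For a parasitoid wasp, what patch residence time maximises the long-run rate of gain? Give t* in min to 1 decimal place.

Maximise g(t)/(T+t): set derivative to zero → g'(t)(T+t) = g(t).
g'(t) = 211·9/(t + 9)². Setting 211·9/(t+9)² = 211t/[(t+9)(25+t)] gives 9(25+t) = t(t+9), so t² = 9×25 = 225.
t* = √225 = 15 min.

15.0 min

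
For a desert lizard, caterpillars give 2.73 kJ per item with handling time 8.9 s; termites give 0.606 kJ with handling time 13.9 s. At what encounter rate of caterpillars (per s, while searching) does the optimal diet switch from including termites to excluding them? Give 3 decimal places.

0.019 per s

The zero-one rule: include termites iff E₂/h₂ > λE₁/(1+λh₁). Equality gives the switch point.
λE₁h₂ = E₂ + λE₂h₁ ⇒ λ = E₂/(E₁h₂ − E₂h₁) = 0.606/(37.95 − 5.393) = 0.01862 per s.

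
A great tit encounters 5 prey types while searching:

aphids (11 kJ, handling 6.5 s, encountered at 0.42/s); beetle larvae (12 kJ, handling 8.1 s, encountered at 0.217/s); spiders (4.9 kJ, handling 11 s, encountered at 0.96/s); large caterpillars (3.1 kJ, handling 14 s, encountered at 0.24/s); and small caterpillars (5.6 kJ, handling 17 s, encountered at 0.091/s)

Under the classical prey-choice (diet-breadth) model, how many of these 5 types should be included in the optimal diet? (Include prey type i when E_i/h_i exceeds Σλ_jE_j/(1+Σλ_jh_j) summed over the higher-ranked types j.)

2

E/h in descending order: aphids 1.69, beetle larvae 1.48, spiders 0.445, small caterpillars 0.329, large caterpillars 0.221 kJ/s. The optimal diet is the largest prefix of this list for which every included type satisfies E_i/h_i > R on the types above it.
Rate on top 1: 1.239. beetle larvae: 1.48 > 1.239 → include.
Rate on top 2: 1.316. spiders: 0.445 < 1.316 → exclude; stop.
Optimal diet: aphids, beetle larvae — 2 of 5 types.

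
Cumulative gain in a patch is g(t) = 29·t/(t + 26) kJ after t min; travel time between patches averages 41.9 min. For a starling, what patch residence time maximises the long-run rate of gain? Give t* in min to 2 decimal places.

33.01 min

Maximise g(t)/(T+t): set derivative to zero → g'(t)(T+t) = g(t).
g'(t) = 29·26/(t + 26)². Setting 29·26/(t+26)² = 29t/[(t+26)(41.9+t)] gives 26(41.9+t) = t(t+26), so t² = 26×41.9 = 1089.
t* = √1089 = 33.01 min.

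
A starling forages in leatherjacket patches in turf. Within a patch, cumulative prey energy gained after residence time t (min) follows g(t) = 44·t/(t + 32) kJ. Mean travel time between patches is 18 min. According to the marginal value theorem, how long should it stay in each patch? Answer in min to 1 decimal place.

Optimal t* satisfies g'(t*) = g(t*)/(T + t*).
g'(t) = 44·32/(t + 32)². Setting 44·32/(t+32)² = 44t/[(t+32)(18+t)] gives 32(18+t) = t(t+32), so t² = 32×18 = 576.
t* = √576 = 24 min.

24.0 min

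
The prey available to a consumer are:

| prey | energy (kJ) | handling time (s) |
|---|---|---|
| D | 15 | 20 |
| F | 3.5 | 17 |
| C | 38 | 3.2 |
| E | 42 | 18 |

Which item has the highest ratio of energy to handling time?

C

In descending order of E/h:
C: 38/3.2 = 11.9 kJ/s
E: 42/18 = 2.33 kJ/s
D: 15/20 = 0.75 kJ/s
F: 3.5/17 = 0.206 kJ/s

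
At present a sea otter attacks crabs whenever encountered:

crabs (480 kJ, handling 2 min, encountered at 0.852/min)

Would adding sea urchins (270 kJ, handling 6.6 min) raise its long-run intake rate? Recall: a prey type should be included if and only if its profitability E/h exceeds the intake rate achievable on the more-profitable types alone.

Intake rate on the current diet: R = (0.852×480) / (1 + 0.852×2) = 409/2.704 = 151.2 kJ/min.
Profitability of sea urchins: 270/6.6 = 40.91 kJ/min.
Since 40.91 < R, time spent handling sea urchins is better spent searching.

No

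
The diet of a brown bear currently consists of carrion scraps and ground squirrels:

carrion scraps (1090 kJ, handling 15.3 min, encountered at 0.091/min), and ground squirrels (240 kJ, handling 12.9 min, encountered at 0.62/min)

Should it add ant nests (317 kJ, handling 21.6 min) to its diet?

On carrion scraps and ground squirrels alone, R = ΣλE/(1+Σλh) = 248/10.39 = 23.87 kJ/min.
Profitability of ant nests: 317/21.6 = 14.68 kJ/min.
Since 14.68 < R, time spent handling ant nests is better spent searching.

No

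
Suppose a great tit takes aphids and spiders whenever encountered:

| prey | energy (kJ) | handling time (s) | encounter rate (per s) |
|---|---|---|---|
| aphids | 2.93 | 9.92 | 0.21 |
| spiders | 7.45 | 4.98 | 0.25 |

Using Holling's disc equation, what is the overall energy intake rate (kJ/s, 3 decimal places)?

0.572 kJ/s

R = Σλ_iE_i / (1 + Σλ_ih_i)
Numerator: 0.21×2.93 + 0.25×7.45 = 2.478
Denominator: 1 + 0.21×9.92 + 0.25×4.98 = 4.328
R = 2.478/4.328 = 0.5725 kJ/s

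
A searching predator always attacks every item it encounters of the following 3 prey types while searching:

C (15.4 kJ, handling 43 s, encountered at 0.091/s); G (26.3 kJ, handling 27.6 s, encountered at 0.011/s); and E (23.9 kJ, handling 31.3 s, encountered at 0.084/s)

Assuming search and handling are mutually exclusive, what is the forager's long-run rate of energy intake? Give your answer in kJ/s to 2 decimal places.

0.47 kJ/s

Energy encountered per unit search time: 0.091×15.4 + 0.011×26.3 + 0.084×23.9 = 3.698 kJ/s.
Handling time per unit search time: 0.091×43 + 0.011×27.6 + 0.084×31.3 = 6.846.
Rate = 3.698/(1 + 6.846) = 0.4714 kJ/s.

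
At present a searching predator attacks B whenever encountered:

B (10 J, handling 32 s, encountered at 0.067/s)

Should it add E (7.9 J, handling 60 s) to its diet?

Intake rate on the current diet: R = (0.067×10) / (1 + 0.067×32) = 0.67/3.144 = 0.2131 J/s.
Profitability of E: 7.9/60 = 0.1317 J/s.
0.1317 < 0.2131, so adding E would lower the average — exclude it.

No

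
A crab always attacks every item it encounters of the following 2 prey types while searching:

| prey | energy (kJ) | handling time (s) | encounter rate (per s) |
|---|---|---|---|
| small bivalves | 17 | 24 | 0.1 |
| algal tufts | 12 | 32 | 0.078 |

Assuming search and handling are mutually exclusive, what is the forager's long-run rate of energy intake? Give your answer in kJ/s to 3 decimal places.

0.447 kJ/s

R = Σλ_iE_i / (1 + Σλ_ih_i)
Numerator: 0.1×17 + 0.078×12 = 2.636
Denominator: 1 + 0.1×24 + 0.078×32 = 5.896
R = 2.636/5.896 = 0.4471 kJ/s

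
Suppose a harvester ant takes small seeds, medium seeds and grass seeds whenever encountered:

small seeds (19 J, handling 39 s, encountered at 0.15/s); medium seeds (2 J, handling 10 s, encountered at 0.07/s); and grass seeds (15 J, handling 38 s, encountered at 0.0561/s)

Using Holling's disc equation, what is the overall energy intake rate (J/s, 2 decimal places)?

0.40 J/s

R = Σλ_iE_i / (1 + Σλ_ih_i)
Numerator: 0.15×19 + 0.07×2 + 0.0561×15 = 3.832
Denominator: 1 + 0.15×39 + 0.07×10 + 0.0561×38 = 9.682
R = 3.832/9.682 = 0.3957 J/s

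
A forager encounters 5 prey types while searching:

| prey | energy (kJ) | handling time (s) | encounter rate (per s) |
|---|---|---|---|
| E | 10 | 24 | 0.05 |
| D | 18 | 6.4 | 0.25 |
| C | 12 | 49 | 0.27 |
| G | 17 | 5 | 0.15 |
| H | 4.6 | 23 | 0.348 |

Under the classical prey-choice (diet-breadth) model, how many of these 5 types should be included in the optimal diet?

E/h in descending order: G 3.4, D 2.81, E 0.417, C 0.245, H 0.2 kJ/s. The optimal diet is the largest prefix of this list for which every included type satisfies E_i/h_i > R on the types above it.
Rate on top 1: 1.457. D: 2.81 > 1.457 → include.
Rate on top 2: 2.104. E: 0.417 < 2.104 → exclude; stop.
Optimal diet: G, D — 2 of 5 types.

2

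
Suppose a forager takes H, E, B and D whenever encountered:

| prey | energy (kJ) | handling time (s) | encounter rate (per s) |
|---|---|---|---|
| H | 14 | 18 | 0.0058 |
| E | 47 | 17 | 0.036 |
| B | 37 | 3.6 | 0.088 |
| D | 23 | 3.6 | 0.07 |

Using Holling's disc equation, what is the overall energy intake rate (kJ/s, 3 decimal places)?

2.905 kJ/s

Energy encountered per unit search time: 0.0058×14 + 0.036×47 + 0.088×37 + 0.07×23 = 6.639 kJ/s.
Handling time per unit search time: 0.0058×18 + 0.036×17 + 0.088×3.6 + 0.07×3.6 = 1.285.
Rate = 6.639/(1 + 1.285) = 2.905 kJ/s.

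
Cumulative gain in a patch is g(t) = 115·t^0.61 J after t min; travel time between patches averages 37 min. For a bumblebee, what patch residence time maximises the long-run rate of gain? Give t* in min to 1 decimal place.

Optimal t* satisfies g'(t*) = g(t*)/(T + t*).
g'(t) = 0.61·115·t^-0.39. Setting 0.61·115·t^-0.39 = 115·t^0.61/(37+t) gives 0.61(37+t) = t, so 0.39·t = 0.61×37.
t* = 0.61×37/0.39 = 57.87 min.

57.9 min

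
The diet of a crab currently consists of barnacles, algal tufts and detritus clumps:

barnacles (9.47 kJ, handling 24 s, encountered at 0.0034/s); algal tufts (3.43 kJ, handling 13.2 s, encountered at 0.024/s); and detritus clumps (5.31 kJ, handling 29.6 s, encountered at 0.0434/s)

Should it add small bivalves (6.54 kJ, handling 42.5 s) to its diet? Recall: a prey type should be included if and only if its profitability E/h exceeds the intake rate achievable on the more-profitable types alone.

On barnacles, algal tufts and detritus clumps alone, R = ΣλE/(1+Σλh) = 0.345/2.683 = 0.1286 kJ/s.
small bivalves: E/h = 6.54/42.5 = 0.1539 kJ/s.
0.1539 > 0.1286, so adding small bivalves raises the average — include it.

Yes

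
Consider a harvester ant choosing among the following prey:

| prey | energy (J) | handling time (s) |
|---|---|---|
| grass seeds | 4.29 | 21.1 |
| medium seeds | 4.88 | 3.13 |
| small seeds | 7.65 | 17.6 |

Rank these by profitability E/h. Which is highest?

In descending order of E/h:
medium seeds: 4.88/3.13 = 1.56 J/s
small seeds: 7.65/17.6 = 0.435 J/s
grass seeds: 4.29/21.1 = 0.203 J/s

medium seeds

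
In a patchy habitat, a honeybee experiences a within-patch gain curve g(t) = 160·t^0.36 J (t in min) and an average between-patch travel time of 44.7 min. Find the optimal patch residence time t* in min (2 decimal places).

Maximise g(t)/(T+t): set derivative to zero → g'(t)(T+t) = g(t).
g'(t) = 0.36·160·t^-0.64. Setting 0.36·160·t^-0.64 = 160·t^0.36/(44.7+t) gives 0.36(44.7+t) = t, so 0.64·t = 0.36×44.7.
t* = 0.36×44.7/0.64 = 25.14 min.

25.14 min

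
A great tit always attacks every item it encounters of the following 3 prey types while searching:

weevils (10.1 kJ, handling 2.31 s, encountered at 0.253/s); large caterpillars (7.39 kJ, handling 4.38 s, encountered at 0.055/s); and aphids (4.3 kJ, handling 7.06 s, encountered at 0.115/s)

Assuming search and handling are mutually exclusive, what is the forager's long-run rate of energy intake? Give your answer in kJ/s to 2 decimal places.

R = (0.253×10.1 + 0.055×7.39 + 0.115×4.3) / (1 + 0.253×2.31 + 0.055×4.38 + 0.115×7.06) = 3.456/2.637 = 1.311 kJ/s.

1.31 kJ/s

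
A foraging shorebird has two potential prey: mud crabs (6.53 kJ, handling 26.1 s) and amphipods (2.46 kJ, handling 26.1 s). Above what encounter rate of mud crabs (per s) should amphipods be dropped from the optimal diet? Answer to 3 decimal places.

0.023 per s

The zero-one rule: include amphipods iff E₂/h₂ > λE₁/(1+λh₁). Equality gives the switch point.
λE₁h₂ = E₂ + λE₂h₁ ⇒ λ = E₂/(E₁h₂ − E₂h₁) = 2.46/(170.4 − 64.21) = 0.02316 per s.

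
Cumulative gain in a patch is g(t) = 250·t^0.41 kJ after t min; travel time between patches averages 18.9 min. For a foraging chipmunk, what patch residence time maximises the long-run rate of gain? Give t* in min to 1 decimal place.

Maximise g(t)/(T+t): set derivative to zero → g'(t)(T+t) = g(t).
g'(t) = 0.41·250·t^-0.59. Setting 0.41·250·t^-0.59 = 250·t^0.41/(18.9+t) gives 0.41(18.9+t) = t, so 0.59·t = 0.41×18.9.
t* = 0.41×18.9/0.59 = 13.13 min.

13.1 min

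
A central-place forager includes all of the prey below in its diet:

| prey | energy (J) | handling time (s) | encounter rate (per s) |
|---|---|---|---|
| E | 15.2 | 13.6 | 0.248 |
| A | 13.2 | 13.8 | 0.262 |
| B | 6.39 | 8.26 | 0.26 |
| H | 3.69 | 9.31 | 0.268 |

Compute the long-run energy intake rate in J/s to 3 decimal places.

Energy encountered per unit search time: 0.248×15.2 + 0.262×13.2 + 0.26×6.39 + 0.268×3.69 = 9.878 J/s.
Handling time per unit search time: 0.248×13.6 + 0.262×13.8 + 0.26×8.26 + 0.268×9.31 = 11.63.
Rate = 9.878/(1 + 11.63) = 0.7821 J/s.

0.782 J/s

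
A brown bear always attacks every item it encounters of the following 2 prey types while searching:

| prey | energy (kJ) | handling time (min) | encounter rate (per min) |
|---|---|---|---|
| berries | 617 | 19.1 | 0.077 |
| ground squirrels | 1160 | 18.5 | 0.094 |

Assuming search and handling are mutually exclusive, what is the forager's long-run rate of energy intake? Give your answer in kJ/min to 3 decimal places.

Energy encountered per unit search time: 0.077×617 + 0.094×1160 = 156.5 kJ/min.
Handling time per unit search time: 0.077×19.1 + 0.094×18.5 = 3.21.
Rate = 156.5/(1 + 3.21) = 37.19 kJ/min.

37.188 kJ/min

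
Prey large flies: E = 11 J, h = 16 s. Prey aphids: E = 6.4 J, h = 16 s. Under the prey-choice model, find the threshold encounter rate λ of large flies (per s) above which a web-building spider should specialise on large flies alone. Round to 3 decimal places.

The zero-one rule: include aphids iff E₂/h₂ > λE₁/(1+λh₁). Equality gives the switch point.
λE₁h₂ = E₂ + λE₂h₁ ⇒ λ = E₂/(E₁h₂ − E₂h₁) = 6.4/(176 − 102.4) = 0.08696 per s.

0.087 per s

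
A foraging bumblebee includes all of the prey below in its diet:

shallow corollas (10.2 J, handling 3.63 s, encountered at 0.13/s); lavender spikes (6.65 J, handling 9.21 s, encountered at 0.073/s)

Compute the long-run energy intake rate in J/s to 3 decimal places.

R = Σλ_iE_i / (1 + Σλ_ih_i)
Numerator: 0.13×10.2 + 0.073×6.65 = 1.811
Denominator: 1 + 0.13×3.63 + 0.073×9.21 = 2.144
R = 1.811/2.144 = 0.8448 J/s

0.845 J/s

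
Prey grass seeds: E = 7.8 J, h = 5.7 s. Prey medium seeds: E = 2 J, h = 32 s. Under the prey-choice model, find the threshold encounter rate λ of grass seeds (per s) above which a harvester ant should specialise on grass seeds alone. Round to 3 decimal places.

0.008 per s

Drop medium seeds once their profitability E₂/h₂ falls below the rate achievable on grass seeds alone: E₂/h₂ = λE₁/(1 + λh₁).
Solve for λ: λE₁h₂ = E₂(1 + λh₁) → λ(E₁h₂ − E₂h₁) = E₂ → λ = E₂/(E₁h₂ − E₂h₁).
λ = 2/(7.8×32 − 2×5.7) = 2/238.2 = 0.008396 per s.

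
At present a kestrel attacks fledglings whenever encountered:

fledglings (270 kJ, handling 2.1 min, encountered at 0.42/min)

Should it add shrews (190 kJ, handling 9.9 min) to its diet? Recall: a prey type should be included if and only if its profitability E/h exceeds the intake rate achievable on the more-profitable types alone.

On fledglings alone, R = ΣλE/(1+Σλh) = 113.4/1.882 = 60.26 kJ/min.
shrews: E/h = 190/9.9 = 19.19 kJ/min.
19.19 < 60.26, so adding shrews would lower the average — exclude it.

No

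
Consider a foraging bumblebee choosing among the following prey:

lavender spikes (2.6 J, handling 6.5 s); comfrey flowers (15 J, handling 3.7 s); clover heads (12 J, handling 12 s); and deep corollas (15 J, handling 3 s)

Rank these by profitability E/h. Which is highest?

deep corollas

In descending order of E/h:
deep corollas: 15/3 = 5 J/s
comfrey flowers: 15/3.7 = 4.05 J/s
clover heads: 12/12 = 1 J/s
lavender spikes: 2.6/6.5 = 0.4 J/s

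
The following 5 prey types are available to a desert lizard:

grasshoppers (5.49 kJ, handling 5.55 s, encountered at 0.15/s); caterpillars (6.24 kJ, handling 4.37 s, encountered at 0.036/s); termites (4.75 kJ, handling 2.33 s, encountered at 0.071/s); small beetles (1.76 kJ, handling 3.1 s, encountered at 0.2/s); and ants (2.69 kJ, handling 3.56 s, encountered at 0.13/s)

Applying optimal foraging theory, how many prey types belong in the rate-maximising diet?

Rank by E/h (kJ/s): termites 2.04, caterpillars 1.43, grasshoppers 0.989, ants 0.756, small beetles 0.568. Include each in turn until the next type's E/h falls below the running intake rate.
Rate on top 1: 0.2894. caterpillars: 1.43 > 0.2894 → include.
Rate on top 2: 0.4248. grasshoppers: 0.989 > 0.4248 → include.
Rate on top 3: 0.6428. ants: 0.756 > 0.6428 → include.
Rate on top 4: 0.6627. small beetles: 0.568 < 0.6627 → exclude; stop.
Optimal diet: termites, caterpillars, grasshoppers, ants — 4 of 5 types.

4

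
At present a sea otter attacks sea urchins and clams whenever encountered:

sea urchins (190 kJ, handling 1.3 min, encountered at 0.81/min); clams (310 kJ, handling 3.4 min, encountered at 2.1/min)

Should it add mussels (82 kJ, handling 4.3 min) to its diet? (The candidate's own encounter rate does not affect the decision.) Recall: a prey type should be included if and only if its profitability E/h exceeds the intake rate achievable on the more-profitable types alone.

Intake rate on the current diet: R = (0.81×190 + 2.1×310) / (1 + 0.81×1.3 + 2.1×3.4) = 804.9/9.193 = 87.56 kJ/min.
mussels: E/h = 82/4.3 = 19.07 kJ/min.
Since 19.07 < R, time spent handling mussels is better spent searching.

No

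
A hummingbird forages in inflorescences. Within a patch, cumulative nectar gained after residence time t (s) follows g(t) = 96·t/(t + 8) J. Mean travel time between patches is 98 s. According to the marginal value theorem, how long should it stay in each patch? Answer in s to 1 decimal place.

Maximise g(t)/(T+t): set derivative to zero → g'(t)(T+t) = g(t).
g'(t) = 96·8/(t + 8)². Setting 96·8/(t+8)² = 96t/[(t+8)(98+t)] gives 8(98+t) = t(t+8), so t² = 8×98 = 784.
t* = √784 = 28 s.

28.0 s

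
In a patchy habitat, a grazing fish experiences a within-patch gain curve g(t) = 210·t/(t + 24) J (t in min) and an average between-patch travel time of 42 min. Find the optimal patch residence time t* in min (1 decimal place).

By the marginal value theorem, leave when the instantaneous gain rate g'(t) equals the habitat-wide average g(t)/(T + t).
g'(t) = 210·24/(t + 24)². Setting 210·24/(t+24)² = 210t/[(t+24)(42+t)] gives 24(42+t) = t(t+24), so t² = 24×42 = 1008.
t* = √1008 = 31.75 min.

31.7 min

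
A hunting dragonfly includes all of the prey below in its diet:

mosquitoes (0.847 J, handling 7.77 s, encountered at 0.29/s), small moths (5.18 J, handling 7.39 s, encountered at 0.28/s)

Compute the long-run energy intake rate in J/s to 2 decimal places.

0.32 J/s

R = (0.29×0.847 + 0.28×5.18) / (1 + 0.29×7.77 + 0.28×7.39) = 1.696/5.322 = 0.3187 J/s.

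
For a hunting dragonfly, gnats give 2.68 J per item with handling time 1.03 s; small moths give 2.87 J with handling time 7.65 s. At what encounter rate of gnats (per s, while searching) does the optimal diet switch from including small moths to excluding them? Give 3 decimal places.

At the threshold, the rate on gnats alone equals the profitability of small moths: λ·2.68/(1 + λ·1.03) = 2.87/7.65 = 0.3752.
Rearranging, λ(2.68 − 0.3752×1.03) = 0.3752, so λ = 0.3752/2.294 = 0.1636 per s.

0.164 per s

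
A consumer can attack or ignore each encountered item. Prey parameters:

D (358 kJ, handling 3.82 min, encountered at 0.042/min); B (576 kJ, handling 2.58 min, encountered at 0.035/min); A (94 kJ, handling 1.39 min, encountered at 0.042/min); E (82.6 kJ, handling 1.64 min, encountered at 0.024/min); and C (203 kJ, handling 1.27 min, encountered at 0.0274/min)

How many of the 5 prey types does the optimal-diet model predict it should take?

5

Profitabilities (E/h, kJ/min): B 223, C 160, D 93.7, A 67.6, E 50.4. Add prey in this order while the next type's profitability exceeds the intake rate on those already taken.
Rate on top 1: 18.49. C: 160 > 18.49 → include.
Rate on top 2: 22.86. D: 93.7 > 22.86 → include.
Rate on top 3: 31.71. A: 67.6 > 31.71 → include.
Rate on top 4: 33.27. E: 50.4 > 33.27 → include.
Optimal diet: B, C, D, A, E — 5 of 5 types.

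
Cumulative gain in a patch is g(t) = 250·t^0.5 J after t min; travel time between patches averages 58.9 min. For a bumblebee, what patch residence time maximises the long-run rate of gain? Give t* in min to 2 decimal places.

Optimal t* satisfies g'(t*) = g(t*)/(T + t*).
g'(t) = 0.5·250·t^-0.5. Setting 0.5·250·t^-0.5 = 250·t^0.5/(58.9+t) gives 0.5(58.9+t) = t, so 0.50·t = 0.5×58.9.
t* = 0.5×58.9/0.50 = 58.9 min.

58.90 min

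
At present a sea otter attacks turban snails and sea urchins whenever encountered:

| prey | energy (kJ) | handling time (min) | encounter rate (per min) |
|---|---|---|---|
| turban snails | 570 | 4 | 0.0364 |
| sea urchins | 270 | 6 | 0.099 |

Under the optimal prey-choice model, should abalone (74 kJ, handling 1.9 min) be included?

Intake rate on the current diet: R = (0.0364×570 + 0.099×270) / (1 + 0.0364×4 + 0.099×6) = 47.48/1.74 = 27.29 kJ/min.
abalone: E/h = 74/1.9 = 38.95 kJ/min.
Since 38.95 > R, including abalone increases the long-run rate.

Yes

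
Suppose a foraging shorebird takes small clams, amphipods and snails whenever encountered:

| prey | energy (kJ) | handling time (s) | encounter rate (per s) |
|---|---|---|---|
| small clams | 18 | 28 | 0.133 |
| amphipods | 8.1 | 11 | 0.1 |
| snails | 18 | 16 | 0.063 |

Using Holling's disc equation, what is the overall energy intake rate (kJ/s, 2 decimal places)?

0.63 kJ/s

Energy encountered per unit search time: 0.133×18 + 0.1×8.1 + 0.063×18 = 4.338 kJ/s.
Handling time per unit search time: 0.133×28 + 0.1×11 + 0.063×16 = 5.832.
Rate = 4.338/(1 + 5.832) = 0.635 kJ/s.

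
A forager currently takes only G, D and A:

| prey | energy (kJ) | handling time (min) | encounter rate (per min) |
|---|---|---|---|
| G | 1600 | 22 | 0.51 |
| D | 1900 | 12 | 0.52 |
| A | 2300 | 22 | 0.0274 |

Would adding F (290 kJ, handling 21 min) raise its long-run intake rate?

No

Current rate: (0.51×1600 + 0.52×1900 + 0.0274×2300)/(1 + 0.51×22 + 0.52×12 + 0.0274×22) = 97.94 kJ/min.
Profitability of F: 290/21 = 13.81 kJ/min.
13.81 < 97.94, so adding F would lower the average — exclude it.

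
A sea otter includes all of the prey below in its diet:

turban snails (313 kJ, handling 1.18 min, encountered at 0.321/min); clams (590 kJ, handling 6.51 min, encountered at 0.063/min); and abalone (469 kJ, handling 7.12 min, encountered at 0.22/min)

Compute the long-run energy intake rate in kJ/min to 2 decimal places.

Energy encountered per unit search time: 0.321×313 + 0.063×590 + 0.22×469 = 240.8 kJ/min.
Handling time per unit search time: 0.321×1.18 + 0.063×6.51 + 0.22×7.12 = 2.355.
Rate = 240.8/(1 + 2.355) = 71.77 kJ/min.

71.77 kJ/min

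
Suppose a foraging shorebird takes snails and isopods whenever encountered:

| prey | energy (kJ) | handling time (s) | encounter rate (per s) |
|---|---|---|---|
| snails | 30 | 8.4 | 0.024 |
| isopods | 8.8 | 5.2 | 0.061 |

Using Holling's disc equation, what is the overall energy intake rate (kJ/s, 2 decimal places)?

R = Σλ_iE_i / (1 + Σλ_ih_i)
Numerator: 0.024×30 + 0.061×8.8 = 1.257
Denominator: 1 + 0.024×8.4 + 0.061×5.2 = 1.519
R = 1.257/1.519 = 0.8275 kJ/s

0.83 kJ/s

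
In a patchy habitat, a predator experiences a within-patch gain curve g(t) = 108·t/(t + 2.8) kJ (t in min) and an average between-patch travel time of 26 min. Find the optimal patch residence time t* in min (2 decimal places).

8.53 min

Optimal t* satisfies g'(t*) = g(t*)/(T + t*).
g'(t) = 108·2.8/(t + 2.8)². Setting 108·2.8/(t+2.8)² = 108t/[(t+2.8)(26+t)] gives 2.8(26+t) = t(t+2.8), so t² = 2.8×26 = 72.8.
t* = √72.8 = 8.532 min.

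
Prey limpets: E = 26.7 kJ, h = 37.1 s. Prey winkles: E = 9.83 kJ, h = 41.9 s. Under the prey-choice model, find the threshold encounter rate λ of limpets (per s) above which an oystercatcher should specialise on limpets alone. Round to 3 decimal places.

0.013 per s

Drop winkles once their profitability E₂/h₂ falls below the rate achievable on limpets alone: E₂/h₂ = λE₁/(1 + λh₁).
Solve for λ: λE₁h₂ = E₂(1 + λh₁) → λ(E₁h₂ − E₂h₁) = E₂ → λ = E₂/(E₁h₂ − E₂h₁).
λ = 9.83/(26.7×41.9 − 9.83×37.1) = 9.83/754 = 0.01304 per s.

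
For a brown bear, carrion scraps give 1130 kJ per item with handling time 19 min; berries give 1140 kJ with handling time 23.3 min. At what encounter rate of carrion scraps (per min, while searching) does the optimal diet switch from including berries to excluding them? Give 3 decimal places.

The zero-one rule: include berries iff E₂/h₂ > λE₁/(1+λh₁). Equality gives the switch point.
λE₁h₂ = E₂ + λE₂h₁ ⇒ λ = E₂/(E₁h₂ − E₂h₁) = 1140/(2.633e+04 − 2.166e+04) = 0.2442 per min.

0.244 per min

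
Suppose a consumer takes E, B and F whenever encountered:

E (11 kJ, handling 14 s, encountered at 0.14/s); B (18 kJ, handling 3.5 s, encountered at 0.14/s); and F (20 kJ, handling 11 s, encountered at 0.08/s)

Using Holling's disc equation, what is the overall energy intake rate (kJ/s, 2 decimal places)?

1.31 kJ/s

R = (0.14×11 + 0.14×18 + 0.08×20) / (1 + 0.14×14 + 0.14×3.5 + 0.08×11) = 5.66/4.33 = 1.307 kJ/s.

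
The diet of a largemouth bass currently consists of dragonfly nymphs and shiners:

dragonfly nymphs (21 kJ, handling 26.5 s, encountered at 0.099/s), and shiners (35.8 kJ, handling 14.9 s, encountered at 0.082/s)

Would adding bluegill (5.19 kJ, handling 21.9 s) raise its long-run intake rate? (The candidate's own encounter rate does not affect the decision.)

On dragonfly nymphs and shiners alone, R = ΣλE/(1+Σλh) = 5.015/4.845 = 1.035 kJ/s.
bluegill: E/h = 5.19/21.9 = 0.237 kJ/s.
0.237 < 1.035, so adding bluegill would lower the average — exclude it.

No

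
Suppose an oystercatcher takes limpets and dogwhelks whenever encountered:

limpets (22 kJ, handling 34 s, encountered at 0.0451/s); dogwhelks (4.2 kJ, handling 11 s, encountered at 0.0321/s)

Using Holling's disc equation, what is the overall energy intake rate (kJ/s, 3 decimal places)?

0.390 kJ/s

Energy encountered per unit search time: 0.0451×22 + 0.0321×4.2 = 1.127 kJ/s.
Handling time per unit search time: 0.0451×34 + 0.0321×11 = 1.886.
Rate = 1.127/(1 + 1.886) = 0.3904 kJ/s.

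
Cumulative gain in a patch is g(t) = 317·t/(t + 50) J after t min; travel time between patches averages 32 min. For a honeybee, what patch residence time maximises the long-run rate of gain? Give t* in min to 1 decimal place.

Optimal t* satisfies g'(t*) = g(t*)/(T + t*).
g'(t) = 317·50/(t + 50)². Setting 317·50/(t+50)² = 317t/[(t+50)(32+t)] gives 50(32+t) = t(t+50), so t² = 50×32 = 1600.
t* = √1600 = 40 min.

40.0 min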